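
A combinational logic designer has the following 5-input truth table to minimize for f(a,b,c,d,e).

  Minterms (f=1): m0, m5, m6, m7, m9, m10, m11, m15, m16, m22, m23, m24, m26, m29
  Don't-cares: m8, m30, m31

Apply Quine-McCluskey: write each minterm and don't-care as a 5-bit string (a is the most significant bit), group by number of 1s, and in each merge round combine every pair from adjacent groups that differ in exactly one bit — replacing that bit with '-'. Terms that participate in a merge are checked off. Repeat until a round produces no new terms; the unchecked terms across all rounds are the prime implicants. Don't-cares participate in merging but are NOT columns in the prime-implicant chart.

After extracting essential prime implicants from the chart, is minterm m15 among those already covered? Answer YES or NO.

Round 0: 00000✓ 00101✓ 00110✓ 00111✓ 01000✓ 01001✓ 01010✓ 01011✓ 01111✓ 10000✓ 10110✓ 10111✓ 11000✓ 11010✓ 11101✓ 11110✓ 11111✓
Round 1: -0000✓ -0110✓ -0111✓ -1000✓ -1010✓ -1111✓ 0-000✓ 0-111✓ 001-1 0011-✓ 01-11 010-0✓ 010-1✓ 0100-✓ 0101-✓ 1-000✓ 1-110✓ 1-111✓ 1011-✓ 11-10 110-0✓ 111-1 1111-✓
Round 2: --000 --111 -011- -10-0 010-- 1-11-
PIs = {--000, --111, -011-, -10-0, 001-1, 01-11, 010--, 1-11-, 11-10, 111-1}
Coverage chart:
  m0: --000 ←essential
  m5: 001-1 ←essential
  m6: -011- ←essential
  m7: --111,-011-,001-1
  m9: 010-- ←essential
  m10: -10-0,010--
  m11: 01-11,010--
  m15: --111,01-11
  m16: --000 ←essential
  m22: -011-,1-11-
  m23: --111,-011-,1-11-
  m24: --000,-10-0
  m26: -10-0,11-10
  m29: 111-1 ←essential
Essential: --000, -011-, 001-1, 010--, 111-1

NO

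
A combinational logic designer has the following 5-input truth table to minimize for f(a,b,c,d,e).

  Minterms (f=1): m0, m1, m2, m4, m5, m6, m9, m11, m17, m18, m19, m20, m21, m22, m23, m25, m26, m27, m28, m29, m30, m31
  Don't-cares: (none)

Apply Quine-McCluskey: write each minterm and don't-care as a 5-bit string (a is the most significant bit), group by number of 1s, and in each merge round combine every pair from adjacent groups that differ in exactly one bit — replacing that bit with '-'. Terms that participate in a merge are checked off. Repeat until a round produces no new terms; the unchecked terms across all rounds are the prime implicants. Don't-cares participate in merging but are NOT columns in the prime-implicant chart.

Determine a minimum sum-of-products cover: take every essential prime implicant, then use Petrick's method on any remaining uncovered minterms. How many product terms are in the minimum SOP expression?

Round 0: 00000✓ 00001✓ 00010✓ 00100✓ 00101✓ 00110✓ 01001✓ 01011✓ 10001✓ 10010✓ 10011✓ 10100✓ 10101✓ 10110✓ 10111✓ 11001✓ 11010✓ 11011✓ 11100✓ 11101✓ 11110✓ 11111✓
Round 1: -0001✓ -0010✓ -0100✓ -0101✓ -0110✓ -1001✓ -1011✓ 0-001✓ 00-00✓ 00-01✓ 00-10✓ 000-0✓ 0000-✓ 001-0✓ 0010-✓ 010-1✓ 1-001✓ 1-010✓ 1-011✓ 1-100✓ 1-101✓ 1-110✓ 1-111✓ 10-01✓ 10-10✓ 10-11✓ 100-1✓ 1001-✓ 101-0✓ 101-1✓ 1010-✓ 1011-✓ 11-01✓ 11-10✓ 11-11✓ 110-1✓ 1101-✓ 111-0✓ 111-1✓ 1110-✓ 1111-✓
Round 2: --001 -0-01 -0-10 -01-0 -010- -10-1 00--0 00-0- 1--01✓ 1--10✓ 1--11✓ 1-0-1✓ 1-01-✓ 1-1-0✓ 1-1-1✓ 1-10-✓ 1-11-✓ 10--1✓ 10-1-✓ 101--✓ 11--1✓ 11-1-✓ 111--✓
Round 3: 1---1 1--1- 1-1--
PIs = {--001, -0-01, -0-10, -01-0, -010-, -10-1, 00--0, 00-0-, 1---1, 1--1-, 1-1--}
Coverage chart:
  m0: 00--0,00-0-
  m1: --001,-0-01,00-0-
  m2: -0-10,00--0
  m4: -01-0,-010-,00--0,00-0-
  m5: -0-01,-010-,00-0-
  m6: -0-10,-01-0,00--0
  m9: --001,-10-1
  m11: -10-1 ←essential
  m17: --001,-0-01,1---1
  m18: -0-10,1--1-
  m19: 1---1,1--1-
  m20: -01-0,-010-,1-1--
  m21: -0-01,-010-,1---1,1-1--
  m22: -0-10,-01-0,1--1-,1-1--
  m23: 1---1,1--1-,1-1--
  m25: --001,-10-1,1---1
  m26: 1--1- ←essential
  m27: -10-1,1---1,1--1-
  m28: 1-1-- ←essential
  m29: 1---1,1-1--
  m30: 1--1-,1-1--
  m31: 1---1,1--1-,1-1--
Essential: -10-1, 1--1-, 1-1--
Petrick residual → -0-01, 00--0
Min cover (5 terms): b'd'e + bc'e + a'b'e' + ad + ac

5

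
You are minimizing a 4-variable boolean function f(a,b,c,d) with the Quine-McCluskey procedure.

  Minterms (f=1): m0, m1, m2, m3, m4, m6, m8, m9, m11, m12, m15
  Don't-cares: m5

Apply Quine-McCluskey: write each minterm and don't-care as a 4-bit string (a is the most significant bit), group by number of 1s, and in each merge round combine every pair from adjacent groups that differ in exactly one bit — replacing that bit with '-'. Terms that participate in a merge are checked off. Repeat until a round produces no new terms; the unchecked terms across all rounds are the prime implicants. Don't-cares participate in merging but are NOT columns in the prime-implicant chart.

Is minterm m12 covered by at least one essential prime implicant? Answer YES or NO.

YES

Round 0: 0000✓ 0001✓ 0010✓ 0011✓ 0100✓ 0101✓ 0110✓ 1000✓ 1001✓ 1011✓ 1100✓ 1111✓
Round 1: -000✓ -001✓ -011✓ -100✓ 0-00✓ 0-01✓ 0-10✓ 00-0✓ 00-1✓ 000-✓ 001-✓ 01-0✓ 010-✓ 1-00✓ 1-11 10-1✓ 100-✓
Round 2: --00 -0-1 -00- 0--0 0-0- 00--
PIs = {--00, -0-1, -00-, 0--0, 0-0-, 00--, 1-11}
Coverage chart:
  m0: --00,-00-,0--0,0-0-,00--
  m1: -0-1,-00-,0-0-,00--
  m2: 0--0,00--
  m3: -0-1,00--
  m4: --00,0--0,0-0-
  m6: 0--0 ←essential
  m8: --00,-00-
  m9: -0-1,-00-
  m11: -0-1,1-11
  m12: --00 ←essential
  m15: 1-11 ←essential
Essential: --00, 0--0, 1-11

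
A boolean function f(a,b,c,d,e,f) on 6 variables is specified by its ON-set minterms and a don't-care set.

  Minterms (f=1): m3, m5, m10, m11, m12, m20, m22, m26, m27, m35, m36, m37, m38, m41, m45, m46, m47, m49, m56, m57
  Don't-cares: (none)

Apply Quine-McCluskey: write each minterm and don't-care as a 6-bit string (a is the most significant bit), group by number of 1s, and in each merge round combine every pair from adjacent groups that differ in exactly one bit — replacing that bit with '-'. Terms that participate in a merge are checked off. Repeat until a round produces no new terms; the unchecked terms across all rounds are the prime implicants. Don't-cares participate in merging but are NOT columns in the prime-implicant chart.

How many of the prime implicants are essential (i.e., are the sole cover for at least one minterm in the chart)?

7

size-2^0 implicants → 000011(✓)  000101(✓)  001010(✓)  001011(✓)  001100  010100(✓)  010110(✓)  011010(✓)  011011(✓)  100011(✓)  100100(✓)  100101(✓)  100110(✓)  101001(✓)  101101(✓)  101110(✓)  101111(✓)  110001(✓)  111000(✓)  111001(✓)
size-2^1 implicants → -00011  -00101  0-1010(✓)  0-1011(✓)  00-011  00101-(✓)  0101-0  01101-(✓)  1-1001  10-101  10-110  1001-0  10010-  101-01  1011-1  10111-  11-001  11100-
size-2^2 implicants → 0-101-
Unchecked terms (primes): -00011, -00101, 0-101-, 00-011, 001100, 0101-0, 1-1001, 10-101, 10-110, 1001-0, 10010-, 101-01, 1011-1, 10111-, 11-001, 11100-
Minterm coverage:
  m3 ⊆ -00011,00-011
  m5 ⊆ -00101 [E]
  m10 ⊆ 0-101- [E]
  m11 ⊆ 0-101-,00-011
  m12 ⊆ 001100 [E]
  m20 ⊆ 0101-0 [E]
  m22 ⊆ 0101-0 [E]
  m26 ⊆ 0-101- [E]
  m27 ⊆ 0-101- [E]
  m35 ⊆ -00011 [E]
  m36 ⊆ 1001-0,10010-
  m37 ⊆ -00101,10-101,10010-
  m38 ⊆ 10-110,1001-0
  m41 ⊆ 1-1001,101-01
  m45 ⊆ 10-101,101-01,1011-1
  m46 ⊆ 10-110,10111-
  m47 ⊆ 1011-1,10111-
  m49 ⊆ 11-001 [E]
  m56 ⊆ 11100- [E]
  m57 ⊆ 1-1001,11-001,11100-
E = {-00011, -00101, 0-101-, 001100, 0101-0, 11-001, 11100-}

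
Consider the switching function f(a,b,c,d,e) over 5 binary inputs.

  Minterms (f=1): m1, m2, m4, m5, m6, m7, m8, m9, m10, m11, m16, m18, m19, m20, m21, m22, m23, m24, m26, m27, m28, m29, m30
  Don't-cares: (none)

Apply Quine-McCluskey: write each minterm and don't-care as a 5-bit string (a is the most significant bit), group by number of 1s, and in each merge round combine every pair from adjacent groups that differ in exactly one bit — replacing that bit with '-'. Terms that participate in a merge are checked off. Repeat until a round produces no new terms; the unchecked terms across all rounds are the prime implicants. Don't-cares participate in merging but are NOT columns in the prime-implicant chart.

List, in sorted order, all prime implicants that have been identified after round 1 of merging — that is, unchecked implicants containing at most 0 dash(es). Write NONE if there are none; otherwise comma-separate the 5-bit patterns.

NONE

Round 0: 00001✓ 00010✓ 00100✓ 00101✓ 00110✓ 00111✓ 01000✓ 01001✓ 01010✓ 01011✓ 10000✓ 10010✓ 10011✓ 10100✓ 10101✓ 10110✓ 10111✓ 11000✓ 11010✓ 11011✓ 11100✓ 11101✓ 11110✓
Round 1: -0010✓ -0100✓ -0101✓ -0110✓ -0111✓ -1000✓ -1010✓ -1011✓ 0-001 0-010✓ 00-01 00-10✓ 001-0✓ 001-1✓ 0010-✓ 0011-✓ 010-0✓ 010-1✓ 0100-✓ 0101-✓ 1-000✓ 1-010✓ 1-011✓ 1-100✓ 1-101✓ 1-110✓ 10-00✓ 10-10✓ 10-11✓ 100-0✓ 1001-✓ 101-0✓ 101-1✓ 1010-✓ 1011-✓ 11-00✓ 11-10✓ 110-0✓ 1101-✓ 111-0✓ 1110-✓
Round 2: --010 -0-10 -01-0✓ -01-1✓ -010-✓ -011-✓ -10-0 -101- 001--✓ 010-- 1--00✓ 1--10✓ 1-0-0✓ 1-01- 1-1-0✓ 1-10- 10--0✓ 10-1- 101--✓ 11--0✓
Round 3: -01-- 1---0
PIs = {--010, -0-10, -01--, -10-0, -101-, 0-001, 00-01, 010--, 1---0, 1-01-, 1-10-, 10-1-}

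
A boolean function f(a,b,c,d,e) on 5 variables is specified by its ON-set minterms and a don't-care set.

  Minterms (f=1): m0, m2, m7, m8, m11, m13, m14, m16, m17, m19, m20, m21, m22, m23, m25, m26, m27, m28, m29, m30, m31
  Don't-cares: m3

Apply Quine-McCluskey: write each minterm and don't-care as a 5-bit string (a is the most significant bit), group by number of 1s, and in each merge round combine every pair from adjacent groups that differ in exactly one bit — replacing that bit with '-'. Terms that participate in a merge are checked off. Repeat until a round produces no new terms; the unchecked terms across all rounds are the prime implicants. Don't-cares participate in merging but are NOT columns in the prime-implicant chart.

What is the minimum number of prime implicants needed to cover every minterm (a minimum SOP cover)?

10

size-2^0 implicants → 00000(✓)  00010(✓)  00011(✓)  00111(✓)  01000(✓)  01011(✓)  01101(✓)  01110(✓)  10000(✓)  10001(✓)  10011(✓)  10100(✓)  10101(✓)  10110(✓)  10111(✓)  11001(✓)  11010(✓)  11011(✓)  11100(✓)  11101(✓)  11110(✓)  11111(✓)
size-2^1 implicants → -0000  -0011(✓)  -0111(✓)  -1011(✓)  -1101  -1110  0-000  0-011(✓)  00-11(✓)  000-0  0001-  1-001(✓)  1-011(✓)  1-100(✓)  1-101(✓)  1-110(✓)  1-111(✓)  10-00(✓)  10-01(✓)  10-11(✓)  100-1(✓)  1000-(✓)  101-0(✓)  101-1(✓)  1010-(✓)  1011-(✓)  11-01(✓)  11-10(✓)  11-11(✓)  110-1(✓)  1101-(✓)  111-0(✓)  111-1(✓)  1110-(✓)  1111-(✓)
size-2^2 implicants → --011  -0-11  1--01(✓)  1--11(✓)  1-0-1(✓)  1-1-0(✓)  1-1-1(✓)  1-10-(✓)  1-11-(✓)  10--1(✓)  10-0-  101--(✓)  11--1(✓)  11-1-  111--(✓)
size-2^3 implicants → 1---1  1-1--
Unchecked terms (primes): --011, -0-11, -0000, -1101, -1110, 0-000, 000-0, 0001-, 1---1, 1-1--, 10-0-, 11-1-
Minterm coverage:
  m0 ⊆ -0000,0-000,000-0
  m2 ⊆ 000-0,0001-
  m7 ⊆ -0-11 [E]
  m8 ⊆ 0-000 [E]
  m11 ⊆ --011 [E]
  m13 ⊆ -1101 [E]
  m14 ⊆ -1110 [E]
  m16 ⊆ -0000,10-0-
  m17 ⊆ 1---1,10-0-
  m19 ⊆ --011,-0-11,1---1
  m20 ⊆ 1-1--,10-0-
  m21 ⊆ 1---1,1-1--,10-0-
  m22 ⊆ 1-1-- [E]
  m23 ⊆ -0-11,1---1,1-1--
  m25 ⊆ 1---1 [E]
  m26 ⊆ 11-1- [E]
  m27 ⊆ --011,1---1,11-1-
  m28 ⊆ 1-1-- [E]
  m29 ⊆ -1101,1---1,1-1--
  m30 ⊆ -1110,1-1--,11-1-
  m31 ⊆ 1---1,1-1--,11-1-
E = {--011, -0-11, -1101, -1110, 0-000, 1---1, 1-1--, 11-1-}
Petrick residual → -0000, 000-0
Cover = c'de + b'de + b'c'd'e' + bcd'e + bcde' + a'c'd'e' + a'b'c'e' + ae + ac + abd  |cover|=10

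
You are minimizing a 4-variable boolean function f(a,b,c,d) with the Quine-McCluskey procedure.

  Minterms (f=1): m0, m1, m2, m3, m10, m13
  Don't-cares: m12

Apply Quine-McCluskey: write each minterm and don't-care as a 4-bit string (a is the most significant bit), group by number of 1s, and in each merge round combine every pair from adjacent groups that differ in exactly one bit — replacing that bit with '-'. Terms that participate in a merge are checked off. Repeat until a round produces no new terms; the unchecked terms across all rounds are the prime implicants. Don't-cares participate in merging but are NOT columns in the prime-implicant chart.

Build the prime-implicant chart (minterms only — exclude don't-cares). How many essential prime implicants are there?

size-2^0 implicants → 0000(✓)  0001(✓)  0010(✓)  0011(✓)  1010(✓)  1100(✓)  1101(✓)
size-2^1 implicants → -010  00-0(✓)  00-1(✓)  000-(✓)  001-(✓)  110-
size-2^2 implicants → 00--
Unchecked terms (primes): -010, 00--, 110-
Minterm coverage:
  m0 ⊆ 00-- [E]
  m1 ⊆ 00-- [E]
  m2 ⊆ -010,00--
  m3 ⊆ 00-- [E]
  m10 ⊆ -010 [E]
  m13 ⊆ 110- [E]
E = {-010, 00--, 110-}

3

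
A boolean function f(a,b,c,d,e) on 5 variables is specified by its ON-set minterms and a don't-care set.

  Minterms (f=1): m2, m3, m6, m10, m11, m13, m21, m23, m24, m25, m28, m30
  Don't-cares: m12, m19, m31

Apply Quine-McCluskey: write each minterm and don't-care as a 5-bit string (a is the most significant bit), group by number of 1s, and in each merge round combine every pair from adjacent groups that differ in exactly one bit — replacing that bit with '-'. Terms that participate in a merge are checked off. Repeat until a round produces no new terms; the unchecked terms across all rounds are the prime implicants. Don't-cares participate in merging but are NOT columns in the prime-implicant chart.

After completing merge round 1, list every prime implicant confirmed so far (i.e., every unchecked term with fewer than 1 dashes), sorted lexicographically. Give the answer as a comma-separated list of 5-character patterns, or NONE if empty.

NONE

[col 0] 00010*, 00011*, 00110*, 01010*, 01011*, 01100*, 01101*, 10011*, 10101*, 10111*, 11000*, 11001*, 11100*, 11110*, 11111*
[col 1] -0011, -1100, 0-010*, 0-011*, 00-10, 0001-*, 0101-*, 0110-, 1-111, 10-11, 101-1, 11-00, 1100-, 111-0, 1111-
[col 2] 0-01-
Prime implicants: -0011, -1100, 0-01-, 00-10, 0110-, 1-111, 10-11, 101-1, 11-00, 1100-, 111-0, 1111-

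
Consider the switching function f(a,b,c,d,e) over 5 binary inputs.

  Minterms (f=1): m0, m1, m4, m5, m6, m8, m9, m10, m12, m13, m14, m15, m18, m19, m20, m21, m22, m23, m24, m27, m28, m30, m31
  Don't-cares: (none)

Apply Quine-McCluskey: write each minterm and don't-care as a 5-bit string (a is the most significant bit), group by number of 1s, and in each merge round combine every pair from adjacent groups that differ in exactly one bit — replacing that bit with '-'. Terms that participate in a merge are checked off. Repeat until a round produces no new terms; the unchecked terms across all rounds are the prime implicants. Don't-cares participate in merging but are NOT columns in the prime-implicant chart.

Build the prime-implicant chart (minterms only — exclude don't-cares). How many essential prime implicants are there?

[col 0] 00000*, 00001*, 00100*, 00101*, 00110*, 01000*, 01001*, 01010*, 01100*, 01101*, 01110*, 01111*, 10010*, 10011*, 10100*, 10101*, 10110*, 10111*, 11000*, 11011*, 11100*, 11110*, 11111*
[col 1] -0100*, -0101*, -0110*, -1000*, -1100*, -1110*, -1111*, 0-000*, 0-001*, 0-100*, 0-101*, 0-110*, 00-00*, 00-01*, 0000-*, 001-0*, 0010-*, 01-00*, 01-01*, 01-10*, 010-0*, 0100-*, 011-0*, 011-1*, 0110-*, 0111-*, 1-011*, 1-100*, 1-110*, 1-111*, 10-10*, 10-11*, 1001-*, 101-0*, 101-1*, 1010-*, 1011-*, 11-00*, 11-11*, 111-0*, 1111-*
[col 2] --100*, --110*, -01-0*, -010-, -1-00, -11-0*, -111-, 0--00*, 0--01*, 0-00-*, 0-1-0*, 0-10-*, 00-0-*, 01--0, 01-0-*, 011--, 1--11, 1-1-0*, 1-11-, 10-1-, 101--
[col 3] --1-0, 0--0-
Prime implicants: --1-0, -010-, -1-00, -111-, 0--0-, 01--0, 011--, 1--11, 1-11-, 10-1-, 101--
PI chart (minterm → PIs covering it):
  0 | 0--0-  (sole → essential)
  1 | 0--0-  (sole → essential)
  4 | --1-0,-010-,0--0-
  5 | -010-,0--0-
  6 | --1-0  (sole → essential)
  8 | -1-00,0--0-,01--0
  9 | 0--0-  (sole → essential)
  10 | 01--0  (sole → essential)
  12 | --1-0,-1-00,0--0-,01--0,011--
  13 | 0--0-,011--
  14 | --1-0,-111-,01--0,011--
  15 | -111-,011--
  18 | 10-1-  (sole → essential)
  19 | 1--11,10-1-
  20 | --1-0,-010-,101--
  21 | -010-,101--
  22 | --1-0,1-11-,10-1-,101--
  23 | 1--11,1-11-,10-1-,101--
  24 | -1-00  (sole → essential)
  27 | 1--11  (sole → essential)
  28 | --1-0,-1-00
  30 | --1-0,-111-,1-11-
  31 | -111-,1--11,1-11-
Essential prime implicants: --1-0, -1-00, 0--0-, 01--0, 1--11, 10-1-

6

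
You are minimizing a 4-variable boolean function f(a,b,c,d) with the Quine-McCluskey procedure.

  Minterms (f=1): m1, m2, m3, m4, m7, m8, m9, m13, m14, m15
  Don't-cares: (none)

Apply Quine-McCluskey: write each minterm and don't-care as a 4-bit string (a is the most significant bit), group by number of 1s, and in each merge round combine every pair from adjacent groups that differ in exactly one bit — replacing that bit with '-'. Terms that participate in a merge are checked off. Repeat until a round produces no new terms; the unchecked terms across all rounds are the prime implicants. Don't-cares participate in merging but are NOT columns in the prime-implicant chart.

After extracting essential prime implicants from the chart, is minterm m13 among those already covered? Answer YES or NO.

[col 0] 0001*, 0010*, 0011*, 0100, 0111*, 1000*, 1001*, 1101*, 1110*, 1111*
[col 1] -001, -111, 0-11, 00-1, 001-, 1-01, 100-, 11-1, 111-
Prime implicants: -001, -111, 0-11, 00-1, 001-, 0100, 1-01, 100-, 11-1, 111-
PI chart (minterm → PIs covering it):
  1 | -001,00-1
  2 | 001-  (sole → essential)
  3 | 0-11,00-1,001-
  4 | 0100  (sole → essential)
  7 | -111,0-11
  8 | 100-  (sole → essential)
  9 | -001,1-01,100-
  13 | 1-01,11-1
  14 | 111-  (sole → essential)
  15 | -111,11-1,111-
Essential prime implicants: 001-, 0100, 100-, 111-

NO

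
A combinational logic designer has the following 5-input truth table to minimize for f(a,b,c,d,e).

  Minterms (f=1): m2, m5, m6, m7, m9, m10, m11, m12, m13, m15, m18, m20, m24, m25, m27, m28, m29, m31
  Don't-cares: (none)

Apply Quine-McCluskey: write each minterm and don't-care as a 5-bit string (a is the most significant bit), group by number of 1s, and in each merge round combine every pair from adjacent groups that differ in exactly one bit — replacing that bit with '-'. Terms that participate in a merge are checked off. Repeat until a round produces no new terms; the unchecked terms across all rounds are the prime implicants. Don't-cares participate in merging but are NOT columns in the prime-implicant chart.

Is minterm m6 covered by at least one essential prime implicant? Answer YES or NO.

NO

Round 0: 00010✓ 00101✓ 00110✓ 00111✓ 01001✓ 01010✓ 01011✓ 01100✓ 01101✓ 01111✓ 10010✓ 10100✓ 11000✓ 11001✓ 11011✓ 11100✓ 11101✓ 11111✓
Round 1: -0010 -1001✓ -1011✓ -1100✓ -1101✓ -1111✓ 0-010 0-101✓ 0-111✓ 00-10 001-1✓ 0011- 01-01✓ 01-11✓ 010-1✓ 0101- 011-1✓ 0110-✓ 1-100 11-00✓ 11-01✓ 11-11✓ 110-1✓ 1100-✓ 111-1✓ 1110-✓
Round 2: -1-01✓ -1-11✓ -10-1✓ -11-1✓ -110- 0-1-1 01--1✓ 11--1✓ 11-0-
Round 3: -1--1
PIs = {-0010, -1--1, -110-, 0-010, 0-1-1, 00-10, 0011-, 0101-, 1-100, 11-0-}
Coverage chart:
  m2: -0010,0-010,00-10
  m5: 0-1-1 ←essential
  m6: 00-10,0011-
  m7: 0-1-1,0011-
  m9: -1--1 ←essential
  m10: 0-010,0101-
  m11: -1--1,0101-
  m12: -110- ←essential
  m13: -1--1,-110-,0-1-1
  m15: -1--1,0-1-1
  m18: -0010 ←essential
  m20: 1-100 ←essential
  m24: 11-0- ←essential
  m25: -1--1,11-0-
  m27: -1--1 ←essential
  m28: -110-,1-100,11-0-
  m29: -1--1,-110-,11-0-
  m31: -1--1 ←essential
Essential: -0010, -1--1, -110-, 0-1-1, 1-100, 11-0-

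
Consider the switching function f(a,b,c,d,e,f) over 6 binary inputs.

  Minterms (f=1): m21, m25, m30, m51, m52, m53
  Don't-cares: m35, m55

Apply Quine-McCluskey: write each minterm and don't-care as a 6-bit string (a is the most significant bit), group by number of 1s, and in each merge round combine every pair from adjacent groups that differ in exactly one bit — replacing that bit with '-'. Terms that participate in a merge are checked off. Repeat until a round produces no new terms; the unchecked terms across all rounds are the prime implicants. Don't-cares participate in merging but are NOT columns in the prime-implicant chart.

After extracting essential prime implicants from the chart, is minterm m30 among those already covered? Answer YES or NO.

size-2^0 implicants → 010101(✓)  011001  011110  100011(✓)  110011(✓)  110100(✓)  110101(✓)  110111(✓)
size-2^1 implicants → -10101  1-0011  110-11  1101-1  11010-
Unchecked terms (primes): -10101, 011001, 011110, 1-0011, 110-11, 1101-1, 11010-
Minterm coverage:
  m21 ⊆ -10101 [E]
  m25 ⊆ 011001 [E]
  m30 ⊆ 011110 [E]
  m51 ⊆ 1-0011,110-11
  m52 ⊆ 11010- [E]
  m53 ⊆ -10101,1101-1,11010-
E = {-10101, 011001, 011110, 11010-}

YES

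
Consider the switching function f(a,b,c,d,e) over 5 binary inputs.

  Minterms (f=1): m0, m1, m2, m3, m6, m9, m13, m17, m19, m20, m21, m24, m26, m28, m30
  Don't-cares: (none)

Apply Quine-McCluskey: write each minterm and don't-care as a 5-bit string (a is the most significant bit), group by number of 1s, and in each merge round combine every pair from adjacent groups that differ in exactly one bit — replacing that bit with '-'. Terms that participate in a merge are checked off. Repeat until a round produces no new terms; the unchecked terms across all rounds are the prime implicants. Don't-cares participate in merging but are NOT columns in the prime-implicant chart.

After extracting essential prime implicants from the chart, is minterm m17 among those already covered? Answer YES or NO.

YES

size-2^0 implicants → 00000(✓)  00001(✓)  00010(✓)  00011(✓)  00110(✓)  01001(✓)  01101(✓)  10001(✓)  10011(✓)  10100(✓)  10101(✓)  11000(✓)  11010(✓)  11100(✓)  11110(✓)
size-2^1 implicants → -0001(✓)  -0011(✓)  0-001  00-10  000-0(✓)  000-1(✓)  0000-(✓)  0001-(✓)  01-01  1-100  10-01  100-1(✓)  1010-  11-00(✓)  11-10(✓)  110-0(✓)  111-0(✓)
size-2^2 implicants → -00-1  000--  11--0
Unchecked terms (primes): -00-1, 0-001, 00-10, 000--, 01-01, 1-100, 10-01, 1010-, 11--0
Minterm coverage:
  m0 ⊆ 000-- [E]
  m1 ⊆ -00-1,0-001,000--
  m2 ⊆ 00-10,000--
  m3 ⊆ -00-1,000--
  m6 ⊆ 00-10 [E]
  m9 ⊆ 0-001,01-01
  m13 ⊆ 01-01 [E]
  m17 ⊆ -00-1,10-01
  m19 ⊆ -00-1 [E]
  m20 ⊆ 1-100,1010-
  m21 ⊆ 10-01,1010-
  m24 ⊆ 11--0 [E]
  m26 ⊆ 11--0 [E]
  m28 ⊆ 1-100,11--0
  m30 ⊆ 11--0 [E]
E = {-00-1, 00-10, 000--, 01-01, 11--0}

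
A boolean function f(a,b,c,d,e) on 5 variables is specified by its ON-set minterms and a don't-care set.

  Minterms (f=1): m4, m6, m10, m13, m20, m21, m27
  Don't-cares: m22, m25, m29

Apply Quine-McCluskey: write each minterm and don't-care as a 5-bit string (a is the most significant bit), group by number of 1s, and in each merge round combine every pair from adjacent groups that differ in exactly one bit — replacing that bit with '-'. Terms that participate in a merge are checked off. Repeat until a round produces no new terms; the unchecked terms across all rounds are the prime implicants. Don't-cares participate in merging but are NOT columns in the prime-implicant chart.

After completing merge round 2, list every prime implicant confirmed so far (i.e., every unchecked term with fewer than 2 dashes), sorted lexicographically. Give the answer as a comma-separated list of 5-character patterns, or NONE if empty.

-1101, 01010, 1-101, 1010-, 11-01, 110-1

size-2^0 implicants → 00100(✓)  00110(✓)  01010  01101(✓)  10100(✓)  10101(✓)  10110(✓)  11001(✓)  11011(✓)  11101(✓)
size-2^1 implicants → -0100(✓)  -0110(✓)  -1101  001-0(✓)  1-101  101-0(✓)  1010-  11-01  110-1
size-2^2 implicants → -01-0
Unchecked terms (primes): -01-0, -1101, 01010, 1-101, 1010-, 11-01, 110-1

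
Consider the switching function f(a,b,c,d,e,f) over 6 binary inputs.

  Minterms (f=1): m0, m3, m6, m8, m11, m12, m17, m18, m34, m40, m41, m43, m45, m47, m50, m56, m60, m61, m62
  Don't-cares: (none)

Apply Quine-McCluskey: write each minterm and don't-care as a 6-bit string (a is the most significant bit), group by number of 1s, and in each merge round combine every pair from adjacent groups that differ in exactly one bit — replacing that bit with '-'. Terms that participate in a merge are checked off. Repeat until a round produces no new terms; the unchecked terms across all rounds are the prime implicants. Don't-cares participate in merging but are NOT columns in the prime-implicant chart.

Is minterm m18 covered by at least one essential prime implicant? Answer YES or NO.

YES

[col 0] 000000*, 000011*, 000110, 001000*, 001011*, 001100*, 010001, 010010*, 100010*, 101000*, 101001*, 101011*, 101101*, 101111*, 110010*, 111000*, 111100*, 111101*, 111110*
[col 1] -01000, -01011, -10010, 00-000, 00-011, 001-00, 1-0010, 1-1000, 1-1101, 101-01*, 101-11*, 1010-1*, 10100-, 1011-1*, 111-00, 1111-0, 11110-
[col 2] 101--1
Prime implicants: -01000, -01011, -10010, 00-000, 00-011, 000110, 001-00, 010001, 1-0010, 1-1000, 1-1101, 101--1, 10100-, 111-00, 1111-0, 11110-
PI chart (minterm → PIs covering it):
  0 | 00-000  (sole → essential)
  3 | 00-011  (sole → essential)
  6 | 000110  (sole → essential)
  8 | -01000,00-000,001-00
  11 | -01011,00-011
  12 | 001-00  (sole → essential)
  17 | 010001  (sole → essential)
  18 | -10010  (sole → essential)
  34 | 1-0010  (sole → essential)
  40 | -01000,1-1000,10100-
  41 | 101--1,10100-
  43 | -01011,101--1
  45 | 1-1101,101--1
  47 | 101--1  (sole → essential)
  50 | -10010,1-0010
  56 | 1-1000,111-00
  60 | 111-00,1111-0,11110-
  61 | 1-1101,11110-
  62 | 1111-0  (sole → essential)
Essential prime implicants: -10010, 00-000, 00-011, 000110, 001-00, 010001, 1-0010, 101--1, 1111-0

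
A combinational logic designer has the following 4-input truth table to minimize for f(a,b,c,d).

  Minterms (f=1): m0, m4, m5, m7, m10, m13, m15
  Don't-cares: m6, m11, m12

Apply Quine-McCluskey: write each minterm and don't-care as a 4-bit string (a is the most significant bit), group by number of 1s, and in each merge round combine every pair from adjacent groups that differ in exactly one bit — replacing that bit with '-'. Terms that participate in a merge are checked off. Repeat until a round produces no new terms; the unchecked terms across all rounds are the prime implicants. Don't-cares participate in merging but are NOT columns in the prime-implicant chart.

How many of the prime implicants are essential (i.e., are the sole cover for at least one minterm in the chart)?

[col 0] 0000*, 0100*, 0101*, 0110*, 0111*, 1010*, 1011*, 1100*, 1101*, 1111*
[col 1] -100*, -101*, -111*, 0-00, 01-0*, 01-1*, 010-*, 011-*, 1-11, 101-, 11-1*, 110-*
[col 2] -1-1, -10-, 01--
Prime implicants: -1-1, -10-, 0-00, 01--, 1-11, 101-
PI chart (minterm → PIs covering it):
  0 | 0-00  (sole → essential)
  4 | -10-,0-00,01--
  5 | -1-1,-10-,01--
  7 | -1-1,01--
  10 | 101-  (sole → essential)
  13 | -1-1,-10-
  15 | -1-1,1-11
Essential prime implicants: 0-00, 101-

2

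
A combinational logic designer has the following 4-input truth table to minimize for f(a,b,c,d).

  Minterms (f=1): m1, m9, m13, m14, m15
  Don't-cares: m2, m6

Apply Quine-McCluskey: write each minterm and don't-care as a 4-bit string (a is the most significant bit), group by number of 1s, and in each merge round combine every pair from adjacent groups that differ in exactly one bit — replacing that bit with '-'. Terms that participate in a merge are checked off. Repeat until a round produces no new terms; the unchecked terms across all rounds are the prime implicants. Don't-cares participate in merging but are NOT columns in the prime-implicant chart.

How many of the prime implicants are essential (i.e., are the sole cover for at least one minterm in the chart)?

[col 0] 0001*, 0010*, 0110*, 1001*, 1101*, 1110*, 1111*
[col 1] -001, -110, 0-10, 1-01, 11-1, 111-
Prime implicants: -001, -110, 0-10, 1-01, 11-1, 111-
PI chart (minterm → PIs covering it):
  1 | -001  (sole → essential)
  9 | -001,1-01
  13 | 1-01,11-1
  14 | -110,111-
  15 | 11-1,111-
Essential prime implicants: -001

1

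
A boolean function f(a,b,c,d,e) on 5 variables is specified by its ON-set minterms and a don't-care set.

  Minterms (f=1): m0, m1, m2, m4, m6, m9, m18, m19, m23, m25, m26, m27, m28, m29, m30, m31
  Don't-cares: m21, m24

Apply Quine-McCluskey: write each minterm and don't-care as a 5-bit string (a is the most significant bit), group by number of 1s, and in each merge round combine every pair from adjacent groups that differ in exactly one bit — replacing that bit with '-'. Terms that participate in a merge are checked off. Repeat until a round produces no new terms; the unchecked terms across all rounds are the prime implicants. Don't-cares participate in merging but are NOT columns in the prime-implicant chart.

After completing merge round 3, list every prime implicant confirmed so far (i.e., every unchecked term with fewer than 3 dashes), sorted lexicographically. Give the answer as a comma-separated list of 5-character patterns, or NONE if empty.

-0010, -1001, 0-001, 00--0, 0000-, 1--11, 1-01-, 1-1-1

[col 0] 00000*, 00001*, 00010*, 00100*, 00110*, 01001*, 10010*, 10011*, 10101*, 10111*, 11000*, 11001*, 11010*, 11011*, 11100*, 11101*, 11110*, 11111*
[col 1] -0010, -1001, 0-001, 00-00*, 00-10*, 000-0*, 0000-, 001-0*, 1-010*, 1-011*, 1-101*, 1-111*, 10-11*, 1001-*, 101-1*, 11-00*, 11-01*, 11-10*, 11-11*, 110-0*, 110-1*, 1100-*, 1101-*, 111-0*, 111-1*, 1110-*, 1111-*
[col 2] 00--0, 1--11, 1-01-, 1-1-1, 11--0*, 11--1*, 11-0-*, 11-1-*, 110--*, 111--*
[col 3] 11---
Prime implicants: -0010, -1001, 0-001, 00--0, 0000-, 1--11, 1-01-, 1-1-1, 11---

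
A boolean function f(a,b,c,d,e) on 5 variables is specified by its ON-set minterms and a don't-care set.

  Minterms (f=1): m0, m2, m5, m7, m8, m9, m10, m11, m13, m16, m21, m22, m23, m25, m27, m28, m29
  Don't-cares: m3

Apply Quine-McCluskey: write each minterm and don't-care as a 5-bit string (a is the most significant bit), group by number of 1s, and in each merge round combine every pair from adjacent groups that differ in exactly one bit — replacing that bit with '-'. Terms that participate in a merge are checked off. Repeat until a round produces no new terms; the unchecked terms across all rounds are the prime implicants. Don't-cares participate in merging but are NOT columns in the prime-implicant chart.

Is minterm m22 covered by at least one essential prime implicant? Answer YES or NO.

YES

size-2^0 implicants → 00000(✓)  00010(✓)  00011(✓)  00101(✓)  00111(✓)  01000(✓)  01001(✓)  01010(✓)  01011(✓)  01101(✓)  10000(✓)  10101(✓)  10110(✓)  10111(✓)  11001(✓)  11011(✓)  11100(✓)  11101(✓)
size-2^1 implicants → -0000  -0101(✓)  -0111(✓)  -1001(✓)  -1011(✓)  -1101(✓)  0-000(✓)  0-010(✓)  0-011(✓)  0-101(✓)  00-11  000-0(✓)  0001-(✓)  001-1(✓)  01-01(✓)  010-0(✓)  010-1(✓)  0100-(✓)  0101-(✓)  1-101(✓)  101-1(✓)  1011-  11-01(✓)  110-1(✓)  1110-
size-2^2 implicants → --101  -01-1  -1-01  -10-1  0-0-0  0-01-  010--
Unchecked terms (primes): --101, -0000, -01-1, -1-01, -10-1, 0-0-0, 0-01-, 00-11, 010--, 1011-, 1110-
Minterm coverage:
  m0 ⊆ -0000,0-0-0
  m2 ⊆ 0-0-0,0-01-
  m5 ⊆ --101,-01-1
  m7 ⊆ -01-1,00-11
  m8 ⊆ 0-0-0,010--
  m9 ⊆ -1-01,-10-1,010--
  m10 ⊆ 0-0-0,0-01-,010--
  m11 ⊆ -10-1,0-01-,010--
  m13 ⊆ --101,-1-01
  m16 ⊆ -0000 [E]
  m21 ⊆ --101,-01-1
  m22 ⊆ 1011- [E]
  m23 ⊆ -01-1,1011-
  m25 ⊆ -1-01,-10-1
  m27 ⊆ -10-1 [E]
  m28 ⊆ 1110- [E]
  m29 ⊆ --101,-1-01,1110-
E = {-0000, -10-1, 1011-, 1110-}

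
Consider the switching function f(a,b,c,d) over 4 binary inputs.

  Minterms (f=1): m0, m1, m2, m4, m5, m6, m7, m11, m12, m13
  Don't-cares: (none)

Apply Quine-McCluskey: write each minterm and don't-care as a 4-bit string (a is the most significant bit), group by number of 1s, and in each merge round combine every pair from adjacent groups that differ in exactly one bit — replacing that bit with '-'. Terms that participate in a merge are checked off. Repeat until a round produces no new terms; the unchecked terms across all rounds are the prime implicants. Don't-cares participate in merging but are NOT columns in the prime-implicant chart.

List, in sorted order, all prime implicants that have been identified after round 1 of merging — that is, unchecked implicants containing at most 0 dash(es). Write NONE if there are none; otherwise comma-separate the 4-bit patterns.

[col 0] 0000*, 0001*, 0010*, 0100*, 0101*, 0110*, 0111*, 1011, 1100*, 1101*
[col 1] -100*, -101*, 0-00*, 0-01*, 0-10*, 00-0*, 000-*, 01-0*, 01-1*, 010-*, 011-*, 110-*
[col 2] -10-, 0--0, 0-0-, 01--
Prime implicants: -10-, 0--0, 0-0-, 01--, 1011

1011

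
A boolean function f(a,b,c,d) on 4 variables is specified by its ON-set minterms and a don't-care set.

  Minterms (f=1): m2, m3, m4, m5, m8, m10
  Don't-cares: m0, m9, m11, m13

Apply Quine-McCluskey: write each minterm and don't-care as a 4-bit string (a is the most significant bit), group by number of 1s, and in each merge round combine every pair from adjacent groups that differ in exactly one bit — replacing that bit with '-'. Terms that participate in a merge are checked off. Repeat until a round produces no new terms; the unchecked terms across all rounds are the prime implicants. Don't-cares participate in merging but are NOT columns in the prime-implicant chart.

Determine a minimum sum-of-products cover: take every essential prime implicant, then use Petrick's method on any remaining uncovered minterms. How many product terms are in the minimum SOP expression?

Round 0: 0000✓ 0010✓ 0011✓ 0100✓ 0101✓ 1000✓ 1001✓ 1010✓ 1011✓ 1101✓
Round 1: -000✓ -010✓ -011✓ -101 0-00 00-0✓ 001-✓ 010- 1-01 10-0✓ 10-1✓ 100-✓ 101-✓
Round 2: -0-0 -01- 10--
PIs = {-0-0, -01-, -101, 0-00, 010-, 1-01, 10--}
Coverage chart:
  m2: -0-0,-01-
  m3: -01- ←essential
  m4: 0-00,010-
  m5: -101,010-
  m8: -0-0,10--
  m10: -0-0,-01-,10--
Essential: -01-
Petrick residual → -0-0, 010-
Min cover (3 terms): b'd' + b'c + a'bc'

3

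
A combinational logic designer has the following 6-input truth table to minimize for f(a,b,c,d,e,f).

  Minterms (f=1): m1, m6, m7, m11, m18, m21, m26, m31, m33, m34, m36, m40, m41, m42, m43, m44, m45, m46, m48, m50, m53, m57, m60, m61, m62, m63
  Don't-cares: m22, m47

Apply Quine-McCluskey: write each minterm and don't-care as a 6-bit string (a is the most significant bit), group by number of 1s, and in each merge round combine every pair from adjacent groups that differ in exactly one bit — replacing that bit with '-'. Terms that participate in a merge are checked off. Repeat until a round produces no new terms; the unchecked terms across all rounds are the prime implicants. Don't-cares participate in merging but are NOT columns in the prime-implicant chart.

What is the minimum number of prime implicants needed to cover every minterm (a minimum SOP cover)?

Round 0: 000001✓ 000110✓ 000111✓ 001011✓ 010010✓ 010101✓ 010110✓ 011010✓ 011111✓ 100001✓ 100010✓ 100100✓ 101000✓ 101001✓ 101010✓ 101011✓ 101100✓ 101101✓ 101110✓ 101111✓ 110000✓ 110010✓ 110101✓ 111001✓ 111100✓ 111101✓ 111110✓ 111111✓
Round 1: -00001 -01011 -10010 -10101 -11111 0-0110 00011- 01-010 010-10 1-0010 1-1001✓ 1-1100✓ 1-1101✓ 1-1110✓ 1-1111✓ 10-001 10-010 10-100 101-00✓ 101-01✓ 101-10✓ 101-11✓ 1010-0✓ 1010-1✓ 10100-✓ 10101-✓ 1011-0✓ 1011-1✓ 10110-✓ 10111-✓ 11-101 1100-0 111-01✓ 1111-0✓ 1111-1✓ 11110-✓ 11111-✓
Round 2: 1-1-01 1-11-0✓ 1-11-1✓ 1-110-✓ 1-111-✓ 101--0✓ 101--1✓ 101-0-✓ 101-1-✓ 1010--✓ 1011--✓ 1111--✓
Round 3: 1-11-- 101---
PIs = {-00001, -01011, -10010, -10101, -11111, 0-0110, 00011-, 01-010, 010-10, 1-0010, 1-1-01, 1-11--, 10-001, 10-010, 10-100, 101---, 11-101, 1100-0}
Coverage chart:
  m1: -00001 ←essential
  m6: 0-0110,00011-
  m7: 00011- ←essential
  m11: -01011 ←essential
  m18: -10010,01-010,010-10
  m21: -10101 ←essential
  m26: 01-010 ←essential
  m31: -11111 ←essential
  m33: -00001,10-001
  m34: 1-0010,10-010
  m36: 10-100 ←essential
  m40: 101--- ←essential
  m41: 1-1-01,10-001,101---
  m42: 10-010,101---
  m43: -01011,101---
  m44: 1-11--,10-100,101---
  m45: 1-1-01,1-11--,101---
  m46: 1-11--,101---
  m48: 1100-0 ←essential
  m50: -10010,1-0010,1100-0
  m53: -10101,11-101
  m57: 1-1-01 ←essential
  m60: 1-11-- ←essential
  m61: 1-1-01,1-11--,11-101
  m62: 1-11-- ←essential
  m63: -11111,1-11--
Essential: -00001, -01011, -10101, -11111, 00011-, 01-010, 1-1-01, 1-11--, 10-100, 101---, 1100-0
Petrick residual → 1-0010
Min cover (12 terms): b'c'd'e'f + b'cd'ef + bc'de'f + bcdef + a'b'c'de + a'bd'ef' + ac'd'ef' + ace'f + acd + ab'de'f' + ab'c + abc'd'f'

12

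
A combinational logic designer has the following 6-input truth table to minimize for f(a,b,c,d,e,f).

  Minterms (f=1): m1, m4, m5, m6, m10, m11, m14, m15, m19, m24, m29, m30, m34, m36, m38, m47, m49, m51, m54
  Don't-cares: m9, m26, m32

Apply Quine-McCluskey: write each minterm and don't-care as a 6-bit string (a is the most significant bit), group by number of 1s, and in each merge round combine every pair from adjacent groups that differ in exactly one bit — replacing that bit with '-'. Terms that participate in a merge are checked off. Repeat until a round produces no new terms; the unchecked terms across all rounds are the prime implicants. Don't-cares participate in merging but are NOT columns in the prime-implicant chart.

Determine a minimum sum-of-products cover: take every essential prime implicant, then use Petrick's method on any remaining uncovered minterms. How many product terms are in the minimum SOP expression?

Round 0: 000001✓ 000100✓ 000101✓ 000110✓ 001001✓ 001010✓ 001011✓ 001110✓ 001111✓ 010011✓ 011000✓ 011010✓ 011101 011110✓ 100000✓ 100010✓ 100100✓ 100110✓ 101111✓ 110001✓ 110011✓ 110110✓
Round 1: -00100✓ -00110✓ -01111 -10011 0-1010✓ 0-1110✓ 00-001 00-110 000-01 0001-0✓ 00010- 001-10✓ 001-11✓ 0010-1 00101-✓ 00111-✓ 011-10✓ 0110-0 1-0110 100-00✓ 100-10✓ 1000-0✓ 1001-0✓ 1100-1
Round 2: -001-0 0-1-10 001-1- 100--0
PIs = {-001-0, -01111, -10011, 0-1-10, 00-001, 00-110, 000-01, 00010-, 001-1-, 0010-1, 0110-0, 011101, 1-0110, 100--0, 1100-1}
Coverage chart:
  m1: 00-001,000-01
  m4: -001-0,00010-
  m5: 000-01,00010-
  m6: -001-0,00-110
  m10: 0-1-10,001-1-
  m11: 001-1-,0010-1
  m14: 0-1-10,00-110,001-1-
  m15: -01111,001-1-
  m19: -10011 ←essential
  m24: 0110-0 ←essential
  m29: 011101 ←essential
  m30: 0-1-10 ←essential
  m34: 100--0 ←essential
  m36: -001-0,100--0
  m38: -001-0,1-0110,100--0
  m47: -01111 ←essential
  m49: 1100-1 ←essential
  m51: -10011,1100-1
  m54: 1-0110 ←essential
Essential: -01111, -10011, 0-1-10, 0110-0, 011101, 1-0110, 100--0, 1100-1
Petrick residual → -001-0, 000-01, 001-1-
Min cover (11 terms): b'c'df' + b'cdef + bc'd'ef + a'cef' + a'b'c'e'f + a'b'ce + a'bcd'f' + a'bcde'f + ac'def' + ab'c'f' + abc'd'f

11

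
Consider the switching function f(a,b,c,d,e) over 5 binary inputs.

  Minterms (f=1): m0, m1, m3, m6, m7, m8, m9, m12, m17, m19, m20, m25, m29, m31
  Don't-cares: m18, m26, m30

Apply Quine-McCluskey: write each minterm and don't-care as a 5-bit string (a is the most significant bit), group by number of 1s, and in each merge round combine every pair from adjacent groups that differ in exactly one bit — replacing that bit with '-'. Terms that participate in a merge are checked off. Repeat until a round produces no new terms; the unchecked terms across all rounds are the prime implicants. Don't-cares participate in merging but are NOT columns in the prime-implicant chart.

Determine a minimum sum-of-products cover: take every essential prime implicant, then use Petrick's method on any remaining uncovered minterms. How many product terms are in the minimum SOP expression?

Round 0: 00000✓ 00001✓ 00011✓ 00110✓ 00111✓ 01000✓ 01001✓ 01100✓ 10001✓ 10010✓ 10011✓ 10100 11001✓ 11010✓ 11101✓ 11110✓ 11111✓
Round 1: -0001✓ -0011✓ -1001✓ 0-000✓ 0-001✓ 00-11 000-1✓ 0000-✓ 0011- 01-00 0100-✓ 1-001✓ 1-010 100-1✓ 1001- 11-01 11-10 111-1 1111-
Round 2: --001 -00-1 0-00-
PIs = {--001, -00-1, 0-00-, 00-11, 0011-, 01-00, 1-010, 1001-, 10100, 11-01, 11-10, 111-1, 1111-}
Coverage chart:
  m0: 0-00- ←essential
  m1: --001,-00-1,0-00-
  m3: -00-1,00-11
  m6: 0011- ←essential
  m7: 00-11,0011-
  m8: 0-00-,01-00
  m9: --001,0-00-
  m12: 01-00 ←essential
  m17: --001,-00-1
  m19: -00-1,1001-
  m20: 10100 ←essential
  m25: --001,11-01
  m29: 11-01,111-1
  m31: 111-1,1111-
Essential: 0-00-, 0011-, 01-00, 10100
Petrick residual → --001, -00-1, 111-1
Min cover (7 terms): c'd'e + b'c'e + a'c'd' + a'b'cd + a'bd'e' + ab'cd'e' + abce

7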